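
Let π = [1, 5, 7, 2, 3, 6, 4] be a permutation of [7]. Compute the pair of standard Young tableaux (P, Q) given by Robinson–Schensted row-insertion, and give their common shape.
P = [1, 2, 3, 4] / [5, 6] / [7];  Q = [1, 2, 3, 6] / [4, 5] / [7];  common shape = (4, 2, 1)

Row-insert the values π_1, π_2, … into P one at a time, bumping the leftmost entry strictly greater than the inserted value down to the next row. The recording tableau Q records, in position (i, j), the step at which that cell was added to P.
  Insert 1 (step 1): P = [1];  Q = [1]
  Insert 5 (step 2): P = [1, 5];  Q = [1, 2]
  Insert 7 (step 3): P = [1, 5, 7];  Q = [1, 2, 3]
  Insert 2 (step 4): P = [1, 2, 7] / [5];  Q = [1, 2, 3] / [4]
  Insert 3 (step 5): P = [1, 2, 3] / [5, 7];  Q = [1, 2, 3] / [4, 5]
  Insert 6 (step 6): P = [1, 2, 3, 6] / [5, 7];  Q = [1, 2, 3, 6] / [4, 5]
  Insert 4 (step 7): P = [1, 2, 3, 4] / [5, 6] / [7];  Q = [1, 2, 3, 6] / [4, 5] / [7]
Final shape: (4, 2, 1).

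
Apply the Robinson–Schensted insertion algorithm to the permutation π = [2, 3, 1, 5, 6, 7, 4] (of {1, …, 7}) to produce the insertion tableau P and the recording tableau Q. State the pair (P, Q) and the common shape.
P = [1, 3, 4, 6, 7] / [2, 5];  Q = [1, 2, 4, 5, 6] / [3, 7];  common shape = (5, 2)

Row-insert the values π_1, π_2, … into P one at a time, bumping the leftmost entry strictly greater than the inserted value down to the next row. The recording tableau Q records, in position (i, j), the step at which that cell was added to P.
  Insert 2 (step 1): P = [2];  Q = [1]
  Insert 3 (step 2): P = [2, 3];  Q = [1, 2]
  Insert 1 (step 3): P = [1, 3] / [2];  Q = [1, 2] / [3]
  Insert 5 (step 4): P = [1, 3, 5] / [2];  Q = [1, 2, 4] / [3]
  Insert 6 (step 5): P = [1, 3, 5, 6] / [2];  Q = [1, 2, 4, 5] / [3]
  Insert 7 (step 6): P = [1, 3, 5, 6, 7] / [2];  Q = [1, 2, 4, 5, 6] / [3]
  Insert 4 (step 7): P = [1, 3, 4, 6, 7] / [2, 5];  Q = [1, 2, 4, 5, 6] / [3, 7]
Final shape: (5, 2).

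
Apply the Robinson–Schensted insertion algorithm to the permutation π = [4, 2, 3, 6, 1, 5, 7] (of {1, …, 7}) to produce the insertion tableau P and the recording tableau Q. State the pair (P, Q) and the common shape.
P = [1, 3, 5, 7] / [2, 6] / [4];  Q = [1, 3, 4, 7] / [2, 6] / [5];  common shape = (4, 2, 1)

Row-insert the values π_1, π_2, … into P one at a time, bumping the leftmost entry strictly greater than the inserted value down to the next row. The recording tableau Q records, in position (i, j), the step at which that cell was added to P.
  Insert 4 (step 1): P = [4];  Q = [1]
  Insert 2 (step 2): P = [2] / [4];  Q = [1] / [2]
  Insert 3 (step 3): P = [2, 3] / [4];  Q = [1, 3] / [2]
  Insert 6 (step 4): P = [2, 3, 6] / [4];  Q = [1, 3, 4] / [2]
  Insert 1 (step 5): P = [1, 3, 6] / [2] / [4];  Q = [1, 3, 4] / [2] / [5]
  Insert 5 (step 6): P = [1, 3, 5] / [2, 6] / [4];  Q = [1, 3, 4] / [2, 6] / [5]
  Insert 7 (step 7): P = [1, 3, 5, 7] / [2, 6] / [4];  Q = [1, 3, 4, 7] / [2, 6] / [5]
Final shape: (4, 2, 1).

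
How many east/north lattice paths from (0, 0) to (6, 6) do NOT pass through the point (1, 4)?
Number of paths = 819

Total paths from (0, 0) to (6, 6): C(12, 6) = 924. Paths through (1, 4): (paths (0, 0) → (1, 4)) × (paths (1, 4) → (6, 6)) = C(5, 1) · C(7, 5) = 5 · 21 = 105. Avoidance count = 924 − 105 = 819.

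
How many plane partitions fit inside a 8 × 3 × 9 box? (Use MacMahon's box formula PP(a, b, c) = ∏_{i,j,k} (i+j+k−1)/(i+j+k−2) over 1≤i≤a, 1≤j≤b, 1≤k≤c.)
PP(8, 3, 9) = 198520691512

Evaluate the triple product over i = 1..8, j = 1..3, k = 1..9. The factors are (2/1) · (3/2) · (4/3) · (5/4) · (6/5) · (7/6) · (8/7) · (9/8) · … (216 factors total). The numerators and denominators telescope so the product is an integer; carrying out the multiplication exactly gives PP(8, 3, 9) = 198520691512.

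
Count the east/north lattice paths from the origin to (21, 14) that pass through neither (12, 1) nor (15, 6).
Number of paths = 2152724332

Inclusion–exclusion. Total paths: C(35, 21) = 2319959400. Through P₁: C(13, 12)·C(22, 9) = 6466460. Through P₂: C(21, 15)·C(14, 6) = 162954792. Since P₁ is strictly southwest of P₂, a monotone path through both must visit P₁ then P₂; paths through both = C(13, 12)·C(8, 3)·C(14, 6) = 2186184. Avoid both = 2319959400 − 6466460 − 162954792 + 2186184 = 2152724332.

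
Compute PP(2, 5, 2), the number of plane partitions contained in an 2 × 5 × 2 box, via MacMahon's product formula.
PP(2, 5, 2) = 196

Evaluate the triple product over i = 1..2, j = 1..5, k = 1..2. The factors are (2/1) · (3/2) · (3/2) · (4/3) · (4/3) · (5/4) · (5/4) · (6/5) · … (20 factors total). The numerators and denominators telescope so the product is an integer; carrying out the multiplication exactly gives PP(2, 5, 2) = 196.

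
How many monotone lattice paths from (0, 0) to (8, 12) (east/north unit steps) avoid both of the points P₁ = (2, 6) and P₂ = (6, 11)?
Number of paths = 73554

Inclusion–exclusion. Total paths: C(20, 8) = 125970. Through P₁: C(8, 2)·C(12, 6) = 25872. Through P₂: C(17, 6)·C(3, 2) = 37128. Since P₁ is strictly southwest of P₂, a monotone path through both must visit P₁ then P₂; paths through both = C(8, 2)·C(9, 4)·C(3, 2) = 10584. Avoid both = 125970 − 25872 − 37128 + 10584 = 73554.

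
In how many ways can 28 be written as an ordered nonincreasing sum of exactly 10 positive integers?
p(28, 10 parts) = 340

Partitions of n into exactly k parts are in bijection with partitions of n − k into at most k parts (subtract 1 from each part). So p(28, exactly 10) = p(18, parts ≤ 10). Computing via the recurrence p(m, j) = p(m, j−1) + p(m−j, j) gives 340.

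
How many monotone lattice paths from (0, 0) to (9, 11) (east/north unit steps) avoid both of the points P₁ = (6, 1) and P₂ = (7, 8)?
Number of paths = 102168

Inclusion–exclusion. Total paths: C(20, 9) = 167960. Through P₁: C(7, 6)·C(13, 3) = 2002. Through P₂: C(15, 7)·C(5, 2) = 64350. Since P₁ is strictly southwest of P₂, a monotone path through both must visit P₁ then P₂; paths through both = C(7, 6)·C(8, 1)·C(5, 2) = 560. Avoid both = 167960 − 2002 − 64350 + 560 = 102168.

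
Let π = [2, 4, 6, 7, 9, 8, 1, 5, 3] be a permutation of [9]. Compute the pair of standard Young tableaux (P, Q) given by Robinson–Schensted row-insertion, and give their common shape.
P = [1, 3, 5, 7, 8] / [2, 4] / [6] / [9];  Q = [1, 2, 3, 4, 5] / [6, 8] / [7] / [9];  common shape = (5, 2, 1, 1)

Row-insert the values π_1, π_2, … into P one at a time, bumping the leftmost entry strictly greater than the inserted value down to the next row. The recording tableau Q records, in position (i, j), the step at which that cell was added to P.
  Insert 2 (step 1): P = [2];  Q = [1]
  Insert 4 (step 2): P = [2, 4];  Q = [1, 2]
  Insert 6 (step 3): P = [2, 4, 6];  Q = [1, 2, 3]
  Insert 7 (step 4): P = [2, 4, 6, 7];  Q = [1, 2, 3, 4]
  Insert 9 (step 5): P = [2, 4, 6, 7, 9];  Q = [1, 2, 3, 4, 5]
  Insert 8 (step 6): P = [2, 4, 6, 7, 8] / [9];  Q = [1, 2, 3, 4, 5] / [6]
  Insert 1 (step 7): P = [1, 4, 6, 7, 8] / [2] / [9];  Q = [1, 2, 3, 4, 5] / [6] / [7]
  Insert 5 (step 8): P = [1, 4, 5, 7, 8] / [2, 6] / [9];  Q = [1, 2, 3, 4, 5] / [6, 8] / [7]
  Insert 3 (step 9): P = [1, 3, 5, 7, 8] / [2, 4] / [6] / [9];  Q = [1, 2, 3, 4, 5] / [6, 8] / [7] / [9]
Final shape: (5, 2, 1, 1).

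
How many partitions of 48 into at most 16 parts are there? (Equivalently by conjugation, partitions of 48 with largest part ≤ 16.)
p(48, parts ≤ 16) = 112540

Use the recurrence p(n, m) = p(n, m−1) + p(n−m, m): either the largest part is < m (count p(n, m−1)) or the largest part is exactly m (remove one copy of m, count p(n−m, m)). With p(0, ·) = 1 this gives p(48, parts ≤ 16) = 112540. (By conjugating Young diagrams, this also counts partitions of 48 into at most 16 parts.)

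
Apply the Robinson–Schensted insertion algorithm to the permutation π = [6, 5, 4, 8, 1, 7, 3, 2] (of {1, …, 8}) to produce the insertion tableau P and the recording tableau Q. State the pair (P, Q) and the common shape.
P = [1, 2] / [3, 7] / [4, 8] / [5] / [6];  Q = [1, 4] / [2, 6] / [3, 7] / [5] / [8];  common shape = (2, 2, 2, 1, 1)

Row-insert the values π_1, π_2, … into P one at a time, bumping the leftmost entry strictly greater than the inserted value down to the next row. The recording tableau Q records, in position (i, j), the step at which that cell was added to P.
  Insert 6 (step 1): P = [6];  Q = [1]
  Insert 5 (step 2): P = [5] / [6];  Q = [1] / [2]
  Insert 4 (step 3): P = [4] / [5] / [6];  Q = [1] / [2] / [3]
  Insert 8 (step 4): P = [4, 8] / [5] / [6];  Q = [1, 4] / [2] / [3]
  Insert 1 (step 5): P = [1, 8] / [4] / [5] / [6];  Q = [1, 4] / [2] / [3] / [5]
  Insert 7 (step 6): P = [1, 7] / [4, 8] / [5] / [6];  Q = [1, 4] / [2, 6] / [3] / [5]
  Insert 3 (step 7): P = [1, 3] / [4, 7] / [5, 8] / [6];  Q = [1, 4] / [2, 6] / [3, 7] / [5]
  Insert 2 (step 8): P = [1, 2] / [3, 7] / [4, 8] / [5] / [6];  Q = [1, 4] / [2, 6] / [3, 7] / [5] / [8]
Final shape: (2, 2, 2, 1, 1).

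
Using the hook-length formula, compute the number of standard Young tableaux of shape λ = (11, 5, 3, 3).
# SYT of shape (11, 5, 3, 3) = 164148600

Hook-length formula: f^λ = n! / Π hook(c), product over all cells c of the Young diagram. For λ = (11, 5, 3, 3), n = 22 boxes. Hook lengths by row (left-to-right, top-to-bottom): [14, 13, 12, 9, 8, 6, 5, 4, 3, 2, 1]; [7, 6, 5, 2, 1]; [4, 3, 2]; [3, 2, 1]. Product of hooks = 6847458508800. So f^λ = 22! / 6847458508800 = 1124000727777607680000 / 6847458508800 = 164148600.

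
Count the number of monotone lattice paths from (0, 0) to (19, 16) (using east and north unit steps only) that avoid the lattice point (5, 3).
Number of paths = 2936664150

Total paths from (0, 0) to (19, 16): C(35, 19) = 4059928950. Paths through (5, 3): (paths (0, 0) → (5, 3)) × (paths (5, 3) → (19, 16)) = C(8, 5) · C(27, 14) = 56 · 20058300 = 1123264800. Avoidance count = 4059928950 − 1123264800 = 2936664150.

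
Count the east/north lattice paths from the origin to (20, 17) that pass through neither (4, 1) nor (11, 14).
Number of paths = 12004610760

Inclusion–exclusion. Total paths: C(37, 20) = 15905368710. Through P₁: C(5, 4)·C(32, 16) = 3005401950. Through P₂: C(25, 11)·C(12, 9) = 980628000. Since P₁ is strictly southwest of P₂, a monotone path through both must visit P₁ then P₂; paths through both = C(5, 4)·C(20, 7)·C(12, 9) = 85272000. Avoid both = 15905368710 − 3005401950 − 980628000 + 85272000 = 12004610760.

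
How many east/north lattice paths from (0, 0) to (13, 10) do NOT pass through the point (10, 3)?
Number of paths = 1109746

Total paths from (0, 0) to (13, 10): C(23, 13) = 1144066. Paths through (10, 3): (paths (0, 0) → (10, 3)) × (paths (10, 3) → (13, 10)) = C(13, 10) · C(10, 3) = 286 · 120 = 34320. Avoidance count = 1144066 − 34320 = 1109746.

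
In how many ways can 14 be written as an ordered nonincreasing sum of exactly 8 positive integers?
p(14, 8 parts) = 11

Partitions of n into exactly k parts ↔ partitions of n − k into at most k parts (subtract 1 from each part). For n = 14, k = 8, the partitions are: 7+1+1+1+1+1+1+1, 6+2+1+1+1+1+1+1, 5+3+1+1+1+1+1+1, 5+2+2+1+1+1+1+1, 4+4+1+1+1+1+1+1, 4+3+2+1+1+1+1+1, 4+2+2+2+1+1+1+1, 3+3+3+1+1+1+1+1, 3+3+2+2+1+1+1+1, 3+2+2+2+2+1+1+1, 2+2+2+2+2+2+1+1. Count = 11.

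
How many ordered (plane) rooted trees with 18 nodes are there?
C_17 = 129644790

These ordered rooted trees are counted by the Catalan number C_n = (1/(n + 1)) · C(2n, n). For n = 17: C_17 = (1/18) · C(34, 17) = 2333606220/18 = 129644790.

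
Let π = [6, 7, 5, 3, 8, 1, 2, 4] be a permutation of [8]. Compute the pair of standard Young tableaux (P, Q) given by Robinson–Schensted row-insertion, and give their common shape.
P = [1, 2, 4] / [3, 7, 8] / [5] / [6];  Q = [1, 2, 5] / [3, 7, 8] / [4] / [6];  common shape = (3, 3, 1, 1)

Row-insert the values π_1, π_2, … into P one at a time, bumping the leftmost entry strictly greater than the inserted value down to the next row. The recording tableau Q records, in position (i, j), the step at which that cell was added to P.
  Insert 6 (step 1): P = [6];  Q = [1]
  Insert 7 (step 2): P = [6, 7];  Q = [1, 2]
  Insert 5 (step 3): P = [5, 7] / [6];  Q = [1, 2] / [3]
  Insert 3 (step 4): P = [3, 7] / [5] / [6];  Q = [1, 2] / [3] / [4]
  Insert 8 (step 5): P = [3, 7, 8] / [5] / [6];  Q = [1, 2, 5] / [3] / [4]
  Insert 1 (step 6): P = [1, 7, 8] / [3] / [5] / [6];  Q = [1, 2, 5] / [3] / [4] / [6]
  Insert 2 (step 7): P = [1, 2, 8] / [3, 7] / [5] / [6];  Q = [1, 2, 5] / [3, 7] / [4] / [6]
  Insert 4 (step 8): P = [1, 2, 4] / [3, 7, 8] / [5] / [6];  Q = [1, 2, 5] / [3, 7, 8] / [4] / [6]
Final shape: (3, 3, 1, 1).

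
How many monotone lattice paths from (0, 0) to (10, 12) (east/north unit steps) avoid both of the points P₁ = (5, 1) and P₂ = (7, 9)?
Number of paths = 397038

Inclusion–exclusion. Total paths: C(22, 10) = 646646. Through P₁: C(6, 5)·C(16, 5) = 26208. Through P₂: C(16, 7)·C(6, 3) = 228800. Since P₁ is strictly southwest of P₂, a monotone path through both must visit P₁ then P₂; paths through both = C(6, 5)·C(10, 2)·C(6, 3) = 5400. Avoid both = 646646 − 26208 − 228800 + 5400 = 397038.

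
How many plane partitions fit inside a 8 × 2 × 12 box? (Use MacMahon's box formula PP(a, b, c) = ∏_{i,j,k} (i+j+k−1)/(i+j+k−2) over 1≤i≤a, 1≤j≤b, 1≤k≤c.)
PP(8, 2, 12) = 2848181700

Evaluate the triple product over i = 1..8, j = 1..2, k = 1..12. The factors are (2/1) · (3/2) · (4/3) · (5/4) · (6/5) · (7/6) · (8/7) · (9/8) · … (192 factors total). The numerators and denominators telescope so the product is an integer; carrying out the multiplication exactly gives PP(8, 2, 12) = 2848181700.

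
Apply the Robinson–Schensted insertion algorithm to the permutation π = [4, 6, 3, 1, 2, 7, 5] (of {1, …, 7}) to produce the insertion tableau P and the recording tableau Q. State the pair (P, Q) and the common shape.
P = [1, 2, 5] / [3, 6, 7] / [4];  Q = [1, 2, 6] / [3, 5, 7] / [4];  common shape = (3, 3, 1)

Row-insert the values π_1, π_2, … into P one at a time, bumping the leftmost entry strictly greater than the inserted value down to the next row. The recording tableau Q records, in position (i, j), the step at which that cell was added to P.
  Insert 4 (step 1): P = [4];  Q = [1]
  Insert 6 (step 2): P = [4, 6];  Q = [1, 2]
  Insert 3 (step 3): P = [3, 6] / [4];  Q = [1, 2] / [3]
  Insert 1 (step 4): P = [1, 6] / [3] / [4];  Q = [1, 2] / [3] / [4]
  Insert 2 (step 5): P = [1, 2] / [3, 6] / [4];  Q = [1, 2] / [3, 5] / [4]
  Insert 7 (step 6): P = [1, 2, 7] / [3, 6] / [4];  Q = [1, 2, 6] / [3, 5] / [4]
  Insert 5 (step 7): P = [1, 2, 5] / [3, 6, 7] / [4];  Q = [1, 2, 6] / [3, 5, 7] / [4]
Final shape: (3, 3, 1).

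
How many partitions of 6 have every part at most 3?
p(6, parts ≤ 3) = 7

Partitions of 6 with all parts ≤ 3: 3+3, 3+2+1, 3+1+1+1, 2+2+2, 2+2+1+1, 2+1+1+1+1, 1+1+1+1+1+1. Count = 7.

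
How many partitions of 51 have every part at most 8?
p(51, parts ≤ 8) = 33940

Use the recurrence p(n, m) = p(n, m−1) + p(n−m, m): either the largest part is < m (count p(n, m−1)) or the largest part is exactly m (remove one copy of m, count p(n−m, m)). With p(0, ·) = 1 this gives p(51, parts ≤ 8) = 33940. (By conjugating Young diagrams, this also counts partitions of 51 into at most 8 parts.)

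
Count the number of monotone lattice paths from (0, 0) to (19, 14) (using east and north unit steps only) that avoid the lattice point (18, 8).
Number of paths = 807873275

Total paths from (0, 0) to (19, 14): C(33, 19) = 818809200. Paths through (18, 8): (paths (0, 0) → (18, 8)) × (paths (18, 8) → (19, 14)) = C(26, 18) · C(7, 1) = 1562275 · 7 = 10935925. Avoidance count = 818809200 − 10935925 = 807873275.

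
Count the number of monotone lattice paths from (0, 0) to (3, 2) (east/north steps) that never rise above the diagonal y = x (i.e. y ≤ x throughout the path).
Number of paths = 5

By the reflection principle (André's argument), the number of monotone paths to (3, 2) with n ≤ m that never go above y = x is C(5, 3) − C(5, 4) = 10 − 5 = 5.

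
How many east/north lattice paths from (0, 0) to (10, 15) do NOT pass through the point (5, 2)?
Number of paths = 3088832

Total paths from (0, 0) to (10, 15): C(25, 10) = 3268760. Paths through (5, 2): (paths (0, 0) → (5, 2)) × (paths (5, 2) → (10, 15)) = C(7, 5) · C(18, 5) = 21 · 8568 = 179928. Avoidance count = 3268760 − 179928 = 3088832.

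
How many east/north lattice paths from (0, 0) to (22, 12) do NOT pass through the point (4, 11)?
Number of paths = 548328105

Total paths from (0, 0) to (22, 12): C(34, 22) = 548354040. Paths through (4, 11): (paths (0, 0) → (4, 11)) × (paths (4, 11) → (22, 12)) = C(15, 4) · C(19, 18) = 1365 · 19 = 25935. Avoidance count = 548354040 − 25935 = 548328105.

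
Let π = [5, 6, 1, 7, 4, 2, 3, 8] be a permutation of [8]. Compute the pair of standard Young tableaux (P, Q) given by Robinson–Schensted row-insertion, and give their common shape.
P = [1, 2, 3, 8] / [4, 6, 7] / [5];  Q = [1, 2, 4, 8] / [3, 5, 7] / [6];  common shape = (4, 3, 1)

Row-insert the values π_1, π_2, … into P one at a time, bumping the leftmost entry strictly greater than the inserted value down to the next row. The recording tableau Q records, in position (i, j), the step at which that cell was added to P.
  Insert 5 (step 1): P = [5];  Q = [1]
  Insert 6 (step 2): P = [5, 6];  Q = [1, 2]
  Insert 1 (step 3): P = [1, 6] / [5];  Q = [1, 2] / [3]
  Insert 7 (step 4): P = [1, 6, 7] / [5];  Q = [1, 2, 4] / [3]
  Insert 4 (step 5): P = [1, 4, 7] / [5, 6];  Q = [1, 2, 4] / [3, 5]
  Insert 2 (step 6): P = [1, 2, 7] / [4, 6] / [5];  Q = [1, 2, 4] / [3, 5] / [6]
  Insert 3 (step 7): P = [1, 2, 3] / [4, 6, 7] / [5];  Q = [1, 2, 4] / [3, 5, 7] / [6]
  Insert 8 (step 8): P = [1, 2, 3, 8] / [4, 6, 7] / [5];  Q = [1, 2, 4, 8] / [3, 5, 7] / [6]
Final shape: (4, 3, 1).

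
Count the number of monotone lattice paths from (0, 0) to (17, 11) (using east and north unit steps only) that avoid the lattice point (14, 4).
Number of paths = 21106980

Total paths from (0, 0) to (17, 11): C(28, 17) = 21474180. Paths through (14, 4): (paths (0, 0) → (14, 4)) × (paths (14, 4) → (17, 11)) = C(18, 14) · C(10, 3) = 3060 · 120 = 367200. Avoidance count = 21474180 − 367200 = 21106980.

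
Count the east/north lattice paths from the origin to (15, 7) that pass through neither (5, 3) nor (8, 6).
Number of paths = 99424

Inclusion–exclusion. Total paths: C(22, 15) = 170544. Through P₁: C(8, 5)·C(14, 10) = 56056. Through P₂: C(14, 8)·C(8, 7) = 24024. Since P₁ is strictly southwest of P₂, a monotone path through both must visit P₁ then P₂; paths through both = C(8, 5)·C(6, 3)·C(8, 7) = 8960. Avoid both = 170544 − 56056 − 24024 + 8960 = 99424.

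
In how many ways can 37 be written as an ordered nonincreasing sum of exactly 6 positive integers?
p(37, 6 parts) = 1360

Partitions of n into exactly k parts are in bijection with partitions of n − k into at most k parts (subtract 1 from each part). So p(37, exactly 6) = p(31, parts ≤ 6). Computing via the recurrence p(m, j) = p(m, j−1) + p(m−j, j) gives 1360.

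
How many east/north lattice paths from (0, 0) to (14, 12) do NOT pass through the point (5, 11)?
Number of paths = 9614020

Total paths from (0, 0) to (14, 12): C(26, 14) = 9657700. Paths through (5, 11): (paths (0, 0) → (5, 11)) × (paths (5, 11) → (14, 12)) = C(16, 5) · C(10, 9) = 4368 · 10 = 43680. Avoidance count = 9657700 − 43680 = 9614020.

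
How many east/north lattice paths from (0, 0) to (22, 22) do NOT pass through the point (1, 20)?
Number of paths = 2104098958407

Total paths from (0, 0) to (22, 22): C(44, 22) = 2104098963720. Paths through (1, 20): (paths (0, 0) → (1, 20)) × (paths (1, 20) → (22, 22)) = C(21, 1) · C(23, 21) = 21 · 253 = 5313. Avoidance count = 2104098963720 − 5313 = 2104098958407.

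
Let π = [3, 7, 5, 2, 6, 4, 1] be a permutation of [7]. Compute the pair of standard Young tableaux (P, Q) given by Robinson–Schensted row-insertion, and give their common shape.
P = [1, 4, 6] / [2, 5] / [3] / [7];  Q = [1, 2, 5] / [3, 6] / [4] / [7];  common shape = (3, 2, 1, 1)

Row-insert the values π_1, π_2, … into P one at a time, bumping the leftmost entry strictly greater than the inserted value down to the next row. The recording tableau Q records, in position (i, j), the step at which that cell was added to P.
  Insert 3 (step 1): P = [3];  Q = [1]
  Insert 7 (step 2): P = [3, 7];  Q = [1, 2]
  Insert 5 (step 3): P = [3, 5] / [7];  Q = [1, 2] / [3]
  Insert 2 (step 4): P = [2, 5] / [3] / [7];  Q = [1, 2] / [3] / [4]
  Insert 6 (step 5): P = [2, 5, 6] / [3] / [7];  Q = [1, 2, 5] / [3] / [4]
  Insert 4 (step 6): P = [2, 4, 6] / [3, 5] / [7];  Q = [1, 2, 5] / [3, 6] / [4]
  Insert 1 (step 7): P = [1, 4, 6] / [2, 5] / [3] / [7];  Q = [1, 2, 5] / [3, 6] / [4] / [7]
Final shape: (3, 2, 1, 1).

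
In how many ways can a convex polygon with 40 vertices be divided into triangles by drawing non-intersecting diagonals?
C_38 = 176733862787006701400

These polygon triangulations are counted by the Catalan number C_n = (1/(n + 1)) · C(2n, n). For n = 38: C_38 = (1/39) · C(76, 38) = 6892620648693261354600/39 = 176733862787006701400.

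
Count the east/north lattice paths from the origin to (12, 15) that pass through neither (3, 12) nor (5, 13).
Number of paths = 17024452

Inclusion–exclusion. Total paths: C(27, 12) = 17383860. Through P₁: C(15, 3)·C(12, 9) = 100100. Through P₂: C(18, 5)·C(9, 7) = 308448. Since P₁ is strictly southwest of P₂, a monotone path through both must visit P₁ then P₂; paths through both = C(15, 3)·C(3, 2)·C(9, 7) = 49140. Avoid both = 17383860 − 100100 − 308448 + 49140 = 17024452.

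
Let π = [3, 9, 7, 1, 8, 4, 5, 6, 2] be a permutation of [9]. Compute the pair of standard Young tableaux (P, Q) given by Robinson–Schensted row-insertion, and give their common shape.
P = [1, 2, 5, 6] / [3, 4, 8] / [7] / [9];  Q = [1, 2, 5, 8] / [3, 6, 7] / [4] / [9];  common shape = (4, 3, 1, 1)

Row-insert the values π_1, π_2, … into P one at a time, bumping the leftmost entry strictly greater than the inserted value down to the next row. The recording tableau Q records, in position (i, j), the step at which that cell was added to P.
  Insert 3 (step 1): P = [3];  Q = [1]
  Insert 9 (step 2): P = [3, 9];  Q = [1, 2]
  Insert 7 (step 3): P = [3, 7] / [9];  Q = [1, 2] / [3]
  Insert 1 (step 4): P = [1, 7] / [3] / [9];  Q = [1, 2] / [3] / [4]
  Insert 8 (step 5): P = [1, 7, 8] / [3] / [9];  Q = [1, 2, 5] / [3] / [4]
  Insert 4 (step 6): P = [1, 4, 8] / [3, 7] / [9];  Q = [1, 2, 5] / [3, 6] / [4]
  Insert 5 (step 7): P = [1, 4, 5] / [3, 7, 8] / [9];  Q = [1, 2, 5] / [3, 6, 7] / [4]
  Insert 6 (step 8): P = [1, 4, 5, 6] / [3, 7, 8] / [9];  Q = [1, 2, 5, 8] / [3, 6, 7] / [4]
  Insert 2 (step 9): P = [1, 2, 5, 6] / [3, 4, 8] / [7] / [9];  Q = [1, 2, 5, 8] / [3, 6, 7] / [4] / [9]
Final shape: (4, 3, 1, 1).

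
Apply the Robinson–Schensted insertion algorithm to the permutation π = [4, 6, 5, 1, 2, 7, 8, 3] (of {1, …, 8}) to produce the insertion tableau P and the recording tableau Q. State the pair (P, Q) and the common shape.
P = [1, 2, 3, 8] / [4, 5, 7] / [6];  Q = [1, 2, 6, 7] / [3, 5, 8] / [4];  common shape = (4, 3, 1)

Row-insert the values π_1, π_2, … into P one at a time, bumping the leftmost entry strictly greater than the inserted value down to the next row. The recording tableau Q records, in position (i, j), the step at which that cell was added to P.
  Insert 4 (step 1): P = [4];  Q = [1]
  Insert 6 (step 2): P = [4, 6];  Q = [1, 2]
  Insert 5 (step 3): P = [4, 5] / [6];  Q = [1, 2] / [3]
  Insert 1 (step 4): P = [1, 5] / [4] / [6];  Q = [1, 2] / [3] / [4]
  Insert 2 (step 5): P = [1, 2] / [4, 5] / [6];  Q = [1, 2] / [3, 5] / [4]
  Insert 7 (step 6): P = [1, 2, 7] / [4, 5] / [6];  Q = [1, 2, 6] / [3, 5] / [4]
  Insert 8 (step 7): P = [1, 2, 7, 8] / [4, 5] / [6];  Q = [1, 2, 6, 7] / [3, 5] / [4]
  Insert 3 (step 8): P = [1, 2, 3, 8] / [4, 5, 7] / [6];  Q = [1, 2, 6, 7] / [3, 5, 8] / [4]
Final shape: (4, 3, 1).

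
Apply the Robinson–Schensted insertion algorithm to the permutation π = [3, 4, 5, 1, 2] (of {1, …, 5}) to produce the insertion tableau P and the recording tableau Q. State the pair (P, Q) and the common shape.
P = [1, 2, 5] / [3, 4];  Q = [1, 2, 3] / [4, 5];  common shape = (3, 2)

Row-insert the values π_1, π_2, … into P one at a time, bumping the leftmost entry strictly greater than the inserted value down to the next row. The recording tableau Q records, in position (i, j), the step at which that cell was added to P.
  Insert 3 (step 1): P = [3];  Q = [1]
  Insert 4 (step 2): P = [3, 4];  Q = [1, 2]
  Insert 5 (step 3): P = [3, 4, 5];  Q = [1, 2, 3]
  Insert 1 (step 4): P = [1, 4, 5] / [3];  Q = [1, 2, 3] / [4]
  Insert 2 (step 5): P = [1, 2, 5] / [3, 4];  Q = [1, 2, 3] / [4, 5]
Final shape: (3, 2).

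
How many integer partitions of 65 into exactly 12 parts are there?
p(65, 12 parts) = 143948

Partitions of n into exactly k parts are in bijection with partitions of n − k into at most k parts (subtract 1 from each part). So p(65, exactly 12) = p(53, parts ≤ 12). Computing via the recurrence p(m, j) = p(m, j−1) + p(m−j, j) gives 143948.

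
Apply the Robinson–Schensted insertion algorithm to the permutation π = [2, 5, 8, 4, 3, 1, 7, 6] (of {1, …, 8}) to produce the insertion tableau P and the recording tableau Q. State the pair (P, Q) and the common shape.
P = [1, 3, 6] / [2, 7] / [4, 8] / [5];  Q = [1, 2, 3] / [4, 7] / [5, 8] / [6];  common shape = (3, 2, 2, 1)

Row-insert the values π_1, π_2, … into P one at a time, bumping the leftmost entry strictly greater than the inserted value down to the next row. The recording tableau Q records, in position (i, j), the step at which that cell was added to P.
  Insert 2 (step 1): P = [2];  Q = [1]
  Insert 5 (step 2): P = [2, 5];  Q = [1, 2]
  Insert 8 (step 3): P = [2, 5, 8];  Q = [1, 2, 3]
  Insert 4 (step 4): P = [2, 4, 8] / [5];  Q = [1, 2, 3] / [4]
  Insert 3 (step 5): P = [2, 3, 8] / [4] / [5];  Q = [1, 2, 3] / [4] / [5]
  Insert 1 (step 6): P = [1, 3, 8] / [2] / [4] / [5];  Q = [1, 2, 3] / [4] / [5] / [6]
  Insert 7 (step 7): P = [1, 3, 7] / [2, 8] / [4] / [5];  Q = [1, 2, 3] / [4, 7] / [5] / [6]
  Insert 6 (step 8): P = [1, 3, 6] / [2, 7] / [4, 8] / [5];  Q = [1, 2, 3] / [4, 7] / [5, 8] / [6]
Final shape: (3, 2, 2, 1).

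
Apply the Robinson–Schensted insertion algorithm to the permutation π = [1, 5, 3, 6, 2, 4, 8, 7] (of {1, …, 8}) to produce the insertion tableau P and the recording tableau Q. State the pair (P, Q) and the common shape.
P = [1, 2, 4, 7] / [3, 6, 8] / [5];  Q = [1, 2, 4, 7] / [3, 6, 8] / [5];  common shape = (4, 3, 1)

Row-insert the values π_1, π_2, … into P one at a time, bumping the leftmost entry strictly greater than the inserted value down to the next row. The recording tableau Q records, in position (i, j), the step at which that cell was added to P.
  Insert 1 (step 1): P = [1];  Q = [1]
  Insert 5 (step 2): P = [1, 5];  Q = [1, 2]
  Insert 3 (step 3): P = [1, 3] / [5];  Q = [1, 2] / [3]
  Insert 6 (step 4): P = [1, 3, 6] / [5];  Q = [1, 2, 4] / [3]
  Insert 2 (step 5): P = [1, 2, 6] / [3] / [5];  Q = [1, 2, 4] / [3] / [5]
  Insert 4 (step 6): P = [1, 2, 4] / [3, 6] / [5];  Q = [1, 2, 4] / [3, 6] / [5]
  Insert 8 (step 7): P = [1, 2, 4, 8] / [3, 6] / [5];  Q = [1, 2, 4, 7] / [3, 6] / [5]
  Insert 7 (step 8): P = [1, 2, 4, 7] / [3, 6, 8] / [5];  Q = [1, 2, 4, 7] / [3, 6, 8] / [5]
Final shape: (4, 3, 1).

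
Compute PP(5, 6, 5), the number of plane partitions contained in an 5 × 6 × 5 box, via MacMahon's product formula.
PP(5, 6, 5) = 3184461423

Evaluate the triple product over i = 1..5, j = 1..6, k = 1..5. The factors are (2/1) · (3/2) · (4/3) · (5/4) · (6/5) · (3/2) · (4/3) · (5/4) · … (150 factors total). The numerators and denominators telescope so the product is an integer; carrying out the multiplication exactly gives PP(5, 6, 5) = 3184461423.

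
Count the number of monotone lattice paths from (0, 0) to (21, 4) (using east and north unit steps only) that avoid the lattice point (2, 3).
Number of paths = 12450

Total paths from (0, 0) to (21, 4): C(25, 21) = 12650. Paths through (2, 3): (paths (0, 0) → (2, 3)) × (paths (2, 3) → (21, 4)) = C(5, 2) · C(20, 19) = 10 · 20 = 200. Avoidance count = 12650 − 200 = 12450.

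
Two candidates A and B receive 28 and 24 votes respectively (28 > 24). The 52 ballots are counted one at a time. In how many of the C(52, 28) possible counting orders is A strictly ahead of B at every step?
Strict-lead orderings = 32798844771700

Total orderings of the 52 votes with 28 for A: C(52, 28) = 426384982032100. By the Bertrand ballot formula (Cycle Lemma / reflection principle), the number of orderings in which A is strictly ahead of B throughout is (p − q)/(p + q) · C(p + q, p) = (28 − 24)/(28 + 24) · 426384982032100 = 32798844771700.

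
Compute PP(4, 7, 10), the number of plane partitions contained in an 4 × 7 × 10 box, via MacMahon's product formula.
PP(4, 7, 10) = 69951472754592

Evaluate the triple product over i = 1..4, j = 1..7, k = 1..10. The factors are (2/1) · (3/2) · (4/3) · (5/4) · (6/5) · (7/6) · (8/7) · (9/8) · … (280 factors total). The numerators and denominators telescope so the product is an integer; carrying out the multiplication exactly gives PP(4, 7, 10) = 69951472754592.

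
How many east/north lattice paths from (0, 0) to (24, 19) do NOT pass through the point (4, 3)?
Number of paths = 544696908000

Total paths from (0, 0) to (24, 19): C(43, 24) = 800472431850. Paths through (4, 3): (paths (0, 0) → (4, 3)) × (paths (4, 3) → (24, 19)) = C(7, 4) · C(36, 20) = 35 · 7307872110 = 255775523850. Avoidance count = 800472431850 − 255775523850 = 544696908000.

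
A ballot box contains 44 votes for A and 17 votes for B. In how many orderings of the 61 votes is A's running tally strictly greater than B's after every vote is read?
Strict-lead orderings = 237613302827775

Total orderings of the 61 votes with 44 for A: C(61, 44) = 536830054536825. By the Bertrand ballot formula (Cycle Lemma / reflection principle), the number of orderings in which A is strictly ahead of B throughout is (p − q)/(p + q) · C(p + q, p) = (44 − 17)/(44 + 17) · 536830054536825 = 237613302827775.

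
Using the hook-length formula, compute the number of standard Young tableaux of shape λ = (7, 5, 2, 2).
# SYT of shape (7, 5, 2, 2) = 320320

Hook-length formula: f^λ = n! / Π hook(c), product over all cells c of the Young diagram. For λ = (7, 5, 2, 2), n = 16 boxes. Hook lengths by row (left-to-right, top-to-bottom): [10, 9, 6, 5, 4, 2, 1]; [7, 6, 3, 2, 1]; [3, 2]; [2, 1]. Product of hooks = 65318400. So f^λ = 16! / 65318400 = 20922789888000 / 65318400 = 320320.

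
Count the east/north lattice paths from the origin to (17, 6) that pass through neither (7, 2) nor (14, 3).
Number of paths = 57071

Inclusion–exclusion. Total paths: C(23, 17) = 100947. Through P₁: C(9, 7)·C(14, 10) = 36036. Through P₂: C(17, 14)·C(6, 3) = 13600. Since P₁ is strictly southwest of P₂, a monotone path through both must visit P₁ then P₂; paths through both = C(9, 7)·C(8, 7)·C(6, 3) = 5760. Avoid both = 100947 − 36036 − 13600 + 5760 = 57071.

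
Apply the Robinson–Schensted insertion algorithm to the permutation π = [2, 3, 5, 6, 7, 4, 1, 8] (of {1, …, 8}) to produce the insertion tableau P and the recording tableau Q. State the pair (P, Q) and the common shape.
P = [1, 3, 4, 6, 7, 8] / [2] / [5];  Q = [1, 2, 3, 4, 5, 8] / [6] / [7];  common shape = (6, 1, 1)

Row-insert the values π_1, π_2, … into P one at a time, bumping the leftmost entry strictly greater than the inserted value down to the next row. The recording tableau Q records, in position (i, j), the step at which that cell was added to P.
  Insert 2 (step 1): P = [2];  Q = [1]
  Insert 3 (step 2): P = [2, 3];  Q = [1, 2]
  Insert 5 (step 3): P = [2, 3, 5];  Q = [1, 2, 3]
  Insert 6 (step 4): P = [2, 3, 5, 6];  Q = [1, 2, 3, 4]
  Insert 7 (step 5): P = [2, 3, 5, 6, 7];  Q = [1, 2, 3, 4, 5]
  Insert 4 (step 6): P = [2, 3, 4, 6, 7] / [5];  Q = [1, 2, 3, 4, 5] / [6]
  Insert 1 (step 7): P = [1, 3, 4, 6, 7] / [2] / [5];  Q = [1, 2, 3, 4, 5] / [6] / [7]
  Insert 8 (step 8): P = [1, 3, 4, 6, 7, 8] / [2] / [5];  Q = [1, 2, 3, 4, 5, 8] / [6] / [7]
Final shape: (6, 1, 1).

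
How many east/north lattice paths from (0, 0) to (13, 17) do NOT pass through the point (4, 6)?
Number of paths = 84488250

Total paths from (0, 0) to (13, 17): C(30, 13) = 119759850. Paths through (4, 6): (paths (0, 0) → (4, 6)) × (paths (4, 6) → (13, 17)) = C(10, 4) · C(20, 9) = 210 · 167960 = 35271600. Avoidance count = 119759850 − 35271600 = 84488250.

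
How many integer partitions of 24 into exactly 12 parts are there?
p(24, 12 parts) = 77

Partitions of n into exactly k parts are in bijection with partitions of n − k into at most k parts (subtract 1 from each part). So p(24, exactly 12) = p(12, parts ≤ 12). Computing via the recurrence p(m, j) = p(m, j−1) + p(m−j, j) gives 77.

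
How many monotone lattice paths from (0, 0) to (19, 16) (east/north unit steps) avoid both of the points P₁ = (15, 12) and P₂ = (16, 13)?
Number of paths = 2181134850

Inclusion–exclusion. Total paths: C(35, 19) = 4059928950. Through P₁: C(27, 15)·C(8, 4) = 1216870200. Through P₂: C(29, 16)·C(6, 3) = 1357278300. Since P₁ is strictly southwest of P₂, a monotone path through both must visit P₁ then P₂; paths through both = C(27, 15)·C(2, 1)·C(6, 3) = 695354400. Avoid both = 4059928950 − 1216870200 − 1357278300 + 695354400 = 2181134850.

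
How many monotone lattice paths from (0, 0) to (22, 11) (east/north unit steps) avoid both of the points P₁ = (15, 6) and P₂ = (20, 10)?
Number of paths = 80936379

Inclusion–exclusion. Total paths: C(33, 22) = 193536720. Through P₁: C(21, 15)·C(12, 7) = 42977088. Through P₂: C(30, 20)·C(3, 2) = 90135045. Since P₁ is strictly southwest of P₂, a monotone path through both must visit P₁ then P₂; paths through both = C(21, 15)·C(9, 5)·C(3, 2) = 20511792. Avoid both = 193536720 − 42977088 − 90135045 + 20511792 = 80936379.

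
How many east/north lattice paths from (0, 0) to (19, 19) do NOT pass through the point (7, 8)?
Number of paths = 26644641870

Total paths from (0, 0) to (19, 19): C(38, 19) = 35345263800. Paths through (7, 8): (paths (0, 0) → (7, 8)) × (paths (7, 8) → (19, 19)) = C(15, 7) · C(23, 12) = 6435 · 1352078 = 8700621930. Avoidance count = 35345263800 − 8700621930 = 26644641870.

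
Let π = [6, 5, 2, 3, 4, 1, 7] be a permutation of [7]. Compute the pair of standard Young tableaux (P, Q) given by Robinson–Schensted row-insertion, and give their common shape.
P = [1, 3, 4, 7] / [2] / [5] / [6];  Q = [1, 4, 5, 7] / [2] / [3] / [6];  common shape = (4, 1, 1, 1)

Row-insert the values π_1, π_2, … into P one at a time, bumping the leftmost entry strictly greater than the inserted value down to the next row. The recording tableau Q records, in position (i, j), the step at which that cell was added to P.
  Insert 6 (step 1): P = [6];  Q = [1]
  Insert 5 (step 2): P = [5] / [6];  Q = [1] / [2]
  Insert 2 (step 3): P = [2] / [5] / [6];  Q = [1] / [2] / [3]
  Insert 3 (step 4): P = [2, 3] / [5] / [6];  Q = [1, 4] / [2] / [3]
  Insert 4 (step 5): P = [2, 3, 4] / [5] / [6];  Q = [1, 4, 5] / [2] / [3]
  Insert 1 (step 6): P = [1, 3, 4] / [2] / [5] / [6];  Q = [1, 4, 5] / [2] / [3] / [6]
  Insert 7 (step 7): P = [1, 3, 4, 7] / [2] / [5] / [6];  Q = [1, 4, 5, 7] / [2] / [3] / [6]
Final shape: (4, 1, 1, 1).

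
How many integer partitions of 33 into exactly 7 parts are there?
p(33, 7 parts) = 1009

Partitions of n into exactly k parts are in bijection with partitions of n − k into at most k parts (subtract 1 from each part). So p(33, exactly 7) = p(26, parts ≤ 7). Computing via the recurrence p(m, j) = p(m, j−1) + p(m−j, j) gives 1009.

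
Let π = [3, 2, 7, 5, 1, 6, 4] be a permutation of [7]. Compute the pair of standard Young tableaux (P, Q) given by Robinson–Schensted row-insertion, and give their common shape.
P = [1, 4, 6] / [2, 5] / [3, 7];  Q = [1, 3, 6] / [2, 4] / [5, 7];  common shape = (3, 2, 2)

Row-insert the values π_1, π_2, … into P one at a time, bumping the leftmost entry strictly greater than the inserted value down to the next row. The recording tableau Q records, in position (i, j), the step at which that cell was added to P.
  Insert 3 (step 1): P = [3];  Q = [1]
  Insert 2 (step 2): P = [2] / [3];  Q = [1] / [2]
  Insert 7 (step 3): P = [2, 7] / [3];  Q = [1, 3] / [2]
  Insert 5 (step 4): P = [2, 5] / [3, 7];  Q = [1, 3] / [2, 4]
  Insert 1 (step 5): P = [1, 5] / [2, 7] / [3];  Q = [1, 3] / [2, 4] / [5]
  Insert 6 (step 6): P = [1, 5, 6] / [2, 7] / [3];  Q = [1, 3, 6] / [2, 4] / [5]
  Insert 4 (step 7): P = [1, 4, 6] / [2, 5] / [3, 7];  Q = [1, 3, 6] / [2, 4] / [5, 7]
Final shape: (3, 2, 2).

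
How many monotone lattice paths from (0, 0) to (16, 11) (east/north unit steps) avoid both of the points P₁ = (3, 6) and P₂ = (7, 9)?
Number of paths = 11850683

Inclusion–exclusion. Total paths: C(27, 16) = 13037895. Through P₁: C(9, 3)·C(18, 13) = 719712. Through P₂: C(16, 7)·C(11, 9) = 629200. Since P₁ is strictly southwest of P₂, a monotone path through both must visit P₁ then P₂; paths through both = C(9, 3)·C(7, 4)·C(11, 9) = 161700. Avoid both = 13037895 − 719712 − 629200 + 161700 = 11850683.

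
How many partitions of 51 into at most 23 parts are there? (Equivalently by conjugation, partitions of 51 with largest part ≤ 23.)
p(51, parts ≤ 23) = 225206

Use the recurrence p(n, m) = p(n, m−1) + p(n−m, m): either the largest part is < m (count p(n, m−1)) or the largest part is exactly m (remove one copy of m, count p(n−m, m)). With p(0, ·) = 1 this gives p(51, parts ≤ 23) = 225206. (By conjugating Young diagrams, this also counts partitions of 51 into at most 23 parts.)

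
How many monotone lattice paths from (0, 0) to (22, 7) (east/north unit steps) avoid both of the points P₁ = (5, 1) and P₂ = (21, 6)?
Number of paths = 607266

Inclusion–exclusion. Total paths: C(29, 22) = 1560780. Through P₁: C(6, 5)·C(23, 17) = 605682. Through P₂: C(27, 21)·C(2, 1) = 592020. Since P₁ is strictly southwest of P₂, a monotone path through both must visit P₁ then P₂; paths through both = C(6, 5)·C(21, 16)·C(2, 1) = 244188. Avoid both = 1560780 − 605682 − 592020 + 244188 = 607266.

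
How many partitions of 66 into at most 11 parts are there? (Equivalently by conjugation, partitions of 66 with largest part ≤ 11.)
p(66, parts ≤ 11) = 511045

Use the recurrence p(n, m) = p(n, m−1) + p(n−m, m): either the largest part is < m (count p(n, m−1)) or the largest part is exactly m (remove one copy of m, count p(n−m, m)). With p(0, ·) = 1 this gives p(66, parts ≤ 11) = 511045. (By conjugating Young diagrams, this also counts partitions of 66 into at most 11 parts.)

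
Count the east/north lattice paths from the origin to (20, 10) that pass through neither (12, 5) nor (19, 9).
Number of paths = 12351339

Inclusion–exclusion. Total paths: C(30, 20) = 30045015. Through P₁: C(17, 12)·C(13, 8) = 7963956. Through P₂: C(28, 19)·C(2, 1) = 13813800. Since P₁ is strictly southwest of P₂, a monotone path through both must visit P₁ then P₂; paths through both = C(17, 12)·C(11, 7)·C(2, 1) = 4084080. Avoid both = 30045015 − 7963956 − 13813800 + 4084080 = 12351339.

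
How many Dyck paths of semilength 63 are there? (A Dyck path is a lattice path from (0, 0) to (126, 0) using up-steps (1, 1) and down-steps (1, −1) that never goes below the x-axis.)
C_63 = 94295850558771979787935384946380125

These Dyck paths are counted by the Catalan number C_n = (1/(n + 1)) · C(2n, n). For n = 63: C_63 = (1/64) · C(126, 63) = 6034934435761406706427864636568328000/64 = 94295850558771979787935384946380125.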